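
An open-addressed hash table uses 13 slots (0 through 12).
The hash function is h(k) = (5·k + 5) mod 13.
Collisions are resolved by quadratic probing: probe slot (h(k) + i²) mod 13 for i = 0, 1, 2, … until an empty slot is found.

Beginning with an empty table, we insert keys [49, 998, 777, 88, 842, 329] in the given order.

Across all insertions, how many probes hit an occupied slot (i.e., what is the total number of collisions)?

11

49 hashes to 3; slot 3 is free -> place at 3.
998 hashes to 3; 3 taken -> place at 4.
777 hashes to 3; 3,4 taken -> place at 7.
88 hashes to 3; 3,4,7 taken -> place at 12.
842 hashes to 3; 3,4,7,12 taken -> place at 6.
329 hashes to 12; 12 taken -> place at 0.
Table: [329, _, _, 49, 998, _, 842, 777, _, _, _, _, 88]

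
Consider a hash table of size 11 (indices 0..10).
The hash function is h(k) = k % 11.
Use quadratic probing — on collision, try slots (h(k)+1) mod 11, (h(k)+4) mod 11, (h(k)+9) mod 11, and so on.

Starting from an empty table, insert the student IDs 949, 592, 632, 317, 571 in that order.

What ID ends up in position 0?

949 hashes to 3; slot 3 is free -> place at 3.
592 hashes to 9; slot 9 is free -> place at 9.
632 hashes to 5; slot 5 is free -> place at 5.
317 hashes to 9; 9 taken -> place at 10.
571 hashes to 10; 10 taken -> place at 0.
Table: [571, ∅, ∅, 949, ∅, 632, ∅, ∅, ∅, 592, 317]

571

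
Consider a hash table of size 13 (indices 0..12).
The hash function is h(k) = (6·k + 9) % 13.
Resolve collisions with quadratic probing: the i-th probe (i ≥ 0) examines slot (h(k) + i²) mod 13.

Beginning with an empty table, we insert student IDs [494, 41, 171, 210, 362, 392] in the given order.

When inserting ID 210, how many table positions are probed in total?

494 hashes to 9; slot 9 is free => place at 9.
41 hashes to 8; slot 8 is free => place at 8.
171 hashes to 8; 8,9 taken => place at 12.
210 hashes to 8; 8,9,12 taken => place at 4.
362 hashes to 10; slot 10 is free => place at 10.
392 hashes to 8; 8,9,12,4 taken => place at 11.
Table: [_, _, _, _, 210, _, _, _, 41, 494, 362, 392, 171]

4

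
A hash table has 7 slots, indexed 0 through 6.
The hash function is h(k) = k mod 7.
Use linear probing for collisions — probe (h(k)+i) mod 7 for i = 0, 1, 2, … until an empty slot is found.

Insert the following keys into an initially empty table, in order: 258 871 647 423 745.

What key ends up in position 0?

Insert 258: h=6, slot 6 empty -> index 6.
Insert 871: h=3, slot 3 empty -> index 3.
Insert 647: h=3, slot 3 occupied -> index 4.
Insert 423: h=3, slots 3,4 occupied -> index 5.
Insert 745: h=3, slots 3,4,5,6 occupied -> index 0.
Table: [745, ∅, ∅, 871, 647, 423, 258]

745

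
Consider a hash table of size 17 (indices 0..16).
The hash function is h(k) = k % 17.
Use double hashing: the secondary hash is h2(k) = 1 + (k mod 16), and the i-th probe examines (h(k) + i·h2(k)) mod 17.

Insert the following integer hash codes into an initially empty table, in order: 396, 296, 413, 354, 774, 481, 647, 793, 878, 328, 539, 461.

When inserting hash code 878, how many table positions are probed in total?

396: h=5 => slot 5
296: h=7 => slot 7
413: h=5, h2=14, probe 5,2 => slot 2
354: h=14 => slot 14
774: h=9 => slot 9
481: h=5, h2=2, probe 5,7,9,11 => slot 11
647: h=1 => slot 1
793: h=11, h2=10, probe 11,4 => slot 4
878: h=11, h2=15, probe 11,9,7,5,3 => slot 3
328: h=5, h2=9, probe 5,14,6 => slot 6
539: h=12 => slot 12
461: h=2, h2=14, probe 2,16 => slot 16
Table: [∅, 647, 413, 878, 793, 396, 328, 296, ∅, 774, ∅, 481, 539, ∅, 354, ∅, 461]

5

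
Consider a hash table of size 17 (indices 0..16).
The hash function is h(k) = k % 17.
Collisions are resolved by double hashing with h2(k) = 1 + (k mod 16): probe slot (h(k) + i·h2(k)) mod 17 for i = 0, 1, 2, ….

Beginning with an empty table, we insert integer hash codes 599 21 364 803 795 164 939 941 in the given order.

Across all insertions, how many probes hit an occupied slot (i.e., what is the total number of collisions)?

599 hashes to 4; slot 4 is free => place at 4.
21 hashes to 4, h2=6; 4 taken => place at 10.
364 hashes to 7; slot 7 is free => place at 7.
803 hashes to 4, h2=4; 4 taken => place at 8.
795 hashes to 13; slot 13 is free => place at 13.
164 hashes to 11; slot 11 is free => place at 11.
939 hashes to 4, h2=12; 4 taken => place at 16.
941 hashes to 6; slot 6 is free => place at 6.
Table: [-, -, -, -, 599, -, 941, 364, 803, -, 21, 164, -, 795, -, -, 939]

3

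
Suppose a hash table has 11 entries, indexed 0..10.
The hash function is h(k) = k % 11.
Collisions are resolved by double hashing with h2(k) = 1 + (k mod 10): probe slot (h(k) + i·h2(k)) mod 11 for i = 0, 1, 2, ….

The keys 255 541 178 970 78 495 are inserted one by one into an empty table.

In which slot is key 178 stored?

0

Insert 255: h=2, slot 2 empty => index 2.
Insert 541: h=2, h2=2, slot 2 occupied => index 4.
Insert 178: h=2, h2=9, slot 2 occupied => index 0.
Insert 970: h=2, h2=1, slot 2 occupied => index 3.
Insert 78: h=1, slot 1 empty => index 1.
Insert 495: h=0, h2=6, slot 0 occupied => index 6.
Table: [178, 78, 255, 970, 541, _, 495, _, _, _, _]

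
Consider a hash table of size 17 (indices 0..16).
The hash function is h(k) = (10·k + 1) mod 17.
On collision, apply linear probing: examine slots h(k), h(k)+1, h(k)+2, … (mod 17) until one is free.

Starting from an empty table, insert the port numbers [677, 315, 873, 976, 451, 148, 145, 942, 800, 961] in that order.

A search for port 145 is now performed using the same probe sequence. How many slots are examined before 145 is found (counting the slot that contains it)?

677: h=5 -> slot 5
315: h=6 -> slot 6
873: h=10 -> slot 10
976: h=3 -> slot 3
451: h=6, probe 6,7 -> slot 7
148: h=2 -> slot 2
145: h=6, probe 6,7,8 -> slot 8
942: h=3, probe 3,4 -> slot 4
800: h=11 -> slot 11
961: h=6, probe 6,7,8,9 -> slot 9
Table: [∅, ∅, 148, 976, 942, 677, 315, 451, 145, 961, 873, 800, ∅, ∅, ∅, ∅, ∅]
Lookup 145: h=6, probe 6,7,8 → found at 8.

3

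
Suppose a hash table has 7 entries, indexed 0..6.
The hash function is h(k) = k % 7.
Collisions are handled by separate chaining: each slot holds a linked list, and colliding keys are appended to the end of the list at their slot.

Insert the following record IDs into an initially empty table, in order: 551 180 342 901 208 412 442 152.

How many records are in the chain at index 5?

5

551 -> bucket 5
180 -> bucket 5 (collision)
342 -> bucket 6
901 -> bucket 5 (collision)
208 -> bucket 5 (collision)
412 -> bucket 6 (collision)
442 -> bucket 1
152 -> bucket 5 (collision)
Final buckets:
0: ∅
1: 442
2: ∅
3: ∅
4: ∅
5: 551 -> 180 -> 901 -> 208 -> 152
6: 342 -> 412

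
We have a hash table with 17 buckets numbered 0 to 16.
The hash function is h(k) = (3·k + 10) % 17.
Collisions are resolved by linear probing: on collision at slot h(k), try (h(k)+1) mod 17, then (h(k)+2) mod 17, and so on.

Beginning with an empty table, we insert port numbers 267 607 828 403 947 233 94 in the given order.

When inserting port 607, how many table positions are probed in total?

2

267 hashes to 12; slot 12 is free -> place at 12.
607 hashes to 12; 12 taken -> place at 13.
828 hashes to 12; 12,13 taken -> place at 14.
403 hashes to 12; 12,13,14 taken -> place at 15.
947 hashes to 12; 12,13,14,15 taken -> place at 16.
233 hashes to 12; 12,13,14,15,16 taken -> place at 0.
94 hashes to 3; slot 3 is free -> place at 3.
Table: [233, ., ., 94, ., ., ., ., ., ., ., ., 267, 607, 828, 403, 947]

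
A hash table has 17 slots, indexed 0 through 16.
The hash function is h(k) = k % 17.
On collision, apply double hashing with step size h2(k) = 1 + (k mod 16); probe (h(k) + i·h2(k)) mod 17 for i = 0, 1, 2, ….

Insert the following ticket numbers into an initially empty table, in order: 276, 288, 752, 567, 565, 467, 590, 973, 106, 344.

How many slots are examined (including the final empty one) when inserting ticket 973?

276 hashes to 4; slot 4 is free -> place at 4.
288 hashes to 16; slot 16 is free -> place at 16.
752 hashes to 4, h2=1; 4 taken -> place at 5.
567 hashes to 6; slot 6 is free -> place at 6.
565 hashes to 4, h2=6; 4 taken -> place at 10.
467 hashes to 8; slot 8 is free -> place at 8.
590 hashes to 12; slot 12 is free -> place at 12.
973 hashes to 4, h2=14; 4 taken -> place at 1.
106 hashes to 4, h2=11; 4 taken -> place at 15.
344 hashes to 4, h2=9; 4 taken -> place at 13.
Table: [∅, 973, ∅, ∅, 276, 752, 567, ∅, 467, ∅, 565, ∅, 590, 344, ∅, 106, 288]

2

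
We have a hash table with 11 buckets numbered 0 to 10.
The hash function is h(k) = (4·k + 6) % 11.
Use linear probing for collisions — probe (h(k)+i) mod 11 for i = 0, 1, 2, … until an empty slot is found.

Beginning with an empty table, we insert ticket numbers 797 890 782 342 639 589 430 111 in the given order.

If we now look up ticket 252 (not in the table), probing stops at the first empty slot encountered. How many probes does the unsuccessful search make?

797: h=4 => slot 4
890: h=2 => slot 2
782: h=10 => slot 10
342: h=10, probe 10,0 => slot 0
639: h=10, probe 10,0,1 => slot 1
589: h=8 => slot 8
430: h=10, probe 10,0,1,2,3 => slot 3
111: h=10, probe 10,0,1,2,3,4,5 => slot 5
Table: [342, 639, 890, 430, 797, 111, _, _, 589, _, 782]
Lookup 252: h=2, probe 2,3,4,5,6 → slot 6 empty, not found.

5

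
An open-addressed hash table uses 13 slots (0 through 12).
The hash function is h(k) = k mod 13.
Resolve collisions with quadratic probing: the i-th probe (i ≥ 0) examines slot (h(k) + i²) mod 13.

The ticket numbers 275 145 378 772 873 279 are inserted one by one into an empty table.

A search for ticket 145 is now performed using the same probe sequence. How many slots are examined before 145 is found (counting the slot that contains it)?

2

275 hashes to 2; slot 2 is free → place at 2.
145 hashes to 2; 2 taken → place at 3.
378 hashes to 1; slot 1 is free → place at 1.
772 hashes to 5; slot 5 is free → place at 5.
873 hashes to 2; 2,3 taken → place at 6.
279 hashes to 6; 6 taken → place at 7.
Table: [., 378, 275, 145, ., 772, 873, 279, ., ., ., ., .]
Lookup 145: h=2, probe 2,3 → found at 3.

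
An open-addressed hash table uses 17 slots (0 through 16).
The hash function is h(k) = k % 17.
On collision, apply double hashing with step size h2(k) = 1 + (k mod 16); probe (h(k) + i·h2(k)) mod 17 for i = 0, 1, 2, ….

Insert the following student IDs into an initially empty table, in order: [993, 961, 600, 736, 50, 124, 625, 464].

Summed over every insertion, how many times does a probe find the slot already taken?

5

993: h=7 → slot 7
961: h=9 → slot 9
600: h=5 → slot 5
736: h=5, h2=1, probe 5,6 → slot 6
50: h=16 → slot 16
124: h=5, h2=13, probe 5,1 → slot 1
625: h=13 → slot 13
464: h=5, h2=1, probe 5,6,7,8 → slot 8
Table: [∅, 124, ∅, ∅, ∅, 600, 736, 993, 464, 961, ∅, ∅, ∅, 625, ∅, ∅, 50]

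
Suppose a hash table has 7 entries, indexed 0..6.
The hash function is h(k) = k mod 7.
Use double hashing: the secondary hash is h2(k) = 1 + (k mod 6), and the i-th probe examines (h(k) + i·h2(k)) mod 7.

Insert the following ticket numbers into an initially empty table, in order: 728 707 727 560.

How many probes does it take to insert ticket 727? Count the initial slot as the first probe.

2

728 hashes to 0; slot 0 is free -> place at 0.
707 hashes to 0, h2=6; 0 taken -> place at 6.
727 hashes to 6, h2=2; 6 taken -> place at 1.
560 hashes to 0, h2=3; 0 taken -> place at 3.
Table: [728, 727, ., 560, ., ., 707]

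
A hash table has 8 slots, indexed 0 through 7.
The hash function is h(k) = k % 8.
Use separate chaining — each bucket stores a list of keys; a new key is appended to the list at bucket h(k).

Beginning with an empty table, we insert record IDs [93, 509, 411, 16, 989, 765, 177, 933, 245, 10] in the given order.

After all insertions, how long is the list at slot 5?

93 -> bucket 5
509 -> bucket 5 (collision)
411 -> bucket 3
16 -> bucket 0
989 -> bucket 5 (collision)
765 -> bucket 5 (collision)
177 -> bucket 1
933 -> bucket 5 (collision)
245 -> bucket 5 (collision)
10 -> bucket 2
Final buckets:
0: 16
1: 177
2: 10
3: 411
4: ∅
5: 93 -> 509 -> 989 -> 765 -> 933 -> 245
6: ∅
7: ∅

6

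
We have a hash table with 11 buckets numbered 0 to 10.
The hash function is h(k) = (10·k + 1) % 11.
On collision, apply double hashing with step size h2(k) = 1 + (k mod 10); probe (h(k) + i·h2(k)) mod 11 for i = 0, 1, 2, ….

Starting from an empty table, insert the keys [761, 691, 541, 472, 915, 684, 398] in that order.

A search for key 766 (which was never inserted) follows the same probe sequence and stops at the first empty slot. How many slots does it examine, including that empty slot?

Insert 761: h=10, slot 10 empty -> index 10.
Insert 691: h=3, slot 3 empty -> index 3.
Insert 541: h=10, h2=2, slot 10 occupied -> index 1.
Insert 472: h=2, slot 2 empty -> index 2.
Insert 915: h=10, h2=6, slot 10 occupied -> index 5.
Insert 684: h=10, h2=5, slot 10 occupied -> index 4.
Insert 398: h=10, h2=9, slot 10 occupied -> index 8.
Table: [-, 541, 472, 691, 684, 915, -, -, 398, -, 761]
Lookup 766: h=5, h2=7, probe 5,1,8,4,0 → slot 0 empty, not found.

5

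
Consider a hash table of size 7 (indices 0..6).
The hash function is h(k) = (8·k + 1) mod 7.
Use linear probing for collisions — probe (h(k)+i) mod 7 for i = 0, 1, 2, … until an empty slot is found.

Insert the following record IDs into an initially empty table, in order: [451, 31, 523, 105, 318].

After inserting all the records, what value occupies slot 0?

318

451 hashes to 4; slot 4 is free => place at 4.
31 hashes to 4; 4 taken => place at 5.
523 hashes to 6; slot 6 is free => place at 6.
105 hashes to 1; slot 1 is free => place at 1.
318 hashes to 4; 4,5,6 taken => place at 0.
Table: [318, 105, —, —, 451, 31, 523]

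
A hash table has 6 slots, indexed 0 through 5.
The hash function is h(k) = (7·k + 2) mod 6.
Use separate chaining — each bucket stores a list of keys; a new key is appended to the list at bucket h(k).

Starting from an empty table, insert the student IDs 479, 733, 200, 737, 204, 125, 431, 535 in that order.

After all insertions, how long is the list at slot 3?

479 -> bucket 1
733 -> bucket 3
200 -> bucket 4
737 -> bucket 1 (collision)
204 -> bucket 2
125 -> bucket 1 (collision)
431 -> bucket 1 (collision)
535 -> bucket 3 (collision)
Final buckets:
0: —
1: 479 -> 737 -> 125 -> 431
2: 204
3: 733 -> 535
4: 200
5: —

2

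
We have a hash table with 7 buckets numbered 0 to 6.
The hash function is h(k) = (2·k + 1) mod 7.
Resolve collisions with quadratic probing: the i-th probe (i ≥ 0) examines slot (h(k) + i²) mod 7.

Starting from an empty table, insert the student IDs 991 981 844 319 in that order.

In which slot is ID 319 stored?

4

991 hashes to 2; slot 2 is free -> place at 2.
981 hashes to 3; slot 3 is free -> place at 3.
844 hashes to 2; 2,3 taken -> place at 6.
319 hashes to 2; 2,3,6 taken -> place at 4.
Table: [_, _, 991, 981, 319, _, 844]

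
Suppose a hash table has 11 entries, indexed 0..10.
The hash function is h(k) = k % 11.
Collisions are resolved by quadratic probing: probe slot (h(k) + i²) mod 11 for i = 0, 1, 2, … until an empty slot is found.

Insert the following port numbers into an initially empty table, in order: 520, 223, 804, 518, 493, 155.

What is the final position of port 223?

4

520: h=3 -> slot 3
223: h=3, probe 3,4 -> slot 4
804: h=1 -> slot 1
518: h=1, probe 1,2 -> slot 2
493: h=9 -> slot 9
155: h=1, probe 1,2,5 -> slot 5
Table: [_, 804, 518, 520, 223, 155, _, _, _, 493, _]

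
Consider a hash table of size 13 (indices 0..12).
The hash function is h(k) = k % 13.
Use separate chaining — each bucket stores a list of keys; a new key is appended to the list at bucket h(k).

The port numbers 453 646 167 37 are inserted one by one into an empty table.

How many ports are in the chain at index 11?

Insert 453: h=11, bucket 11 empty -> new chain.
Insert 646: h=9, bucket 9 empty -> new chain.
Insert 167: h=11, bucket 11 nonempty -> append to chain.
Insert 37: h=11, bucket 11 nonempty -> append to chain.
Final buckets:
0: ∅
1: ∅
2: ∅
3: ∅
4: ∅
5: ∅
6: ∅
7: ∅
8: ∅
9: 646
10: ∅
11: 453 -> 167 -> 37
12: ∅

3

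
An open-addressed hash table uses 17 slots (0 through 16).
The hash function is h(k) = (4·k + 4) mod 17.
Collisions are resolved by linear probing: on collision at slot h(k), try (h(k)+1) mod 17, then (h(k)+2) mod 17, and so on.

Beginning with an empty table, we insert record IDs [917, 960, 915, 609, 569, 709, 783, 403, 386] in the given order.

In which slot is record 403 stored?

Insert 917: h=0, slot 0 empty → index 0.
Insert 960: h=2, slot 2 empty → index 2.
Insert 915: h=9, slot 9 empty → index 9.
Insert 609: h=9, slot 9 occupied → index 10.
Insert 569: h=2, slot 2 occupied → index 3.
Insert 709: h=1, slot 1 empty → index 1.
Insert 783: h=8, slot 8 empty → index 8.
Insert 403: h=1, slots 1,2,3 occupied → index 4.
Insert 386: h=1, slots 1,2,3,4 occupied → index 5.
Table: [917, 709, 960, 569, 403, 386, —, —, 783, 915, 609, —, —, —, —, —, —]

4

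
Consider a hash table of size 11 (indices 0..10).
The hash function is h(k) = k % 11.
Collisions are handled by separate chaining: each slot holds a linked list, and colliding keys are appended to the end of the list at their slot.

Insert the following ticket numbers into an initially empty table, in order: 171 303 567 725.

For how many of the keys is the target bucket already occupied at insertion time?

171 → bucket 6
303 → bucket 6 (collision)
567 → bucket 6 (collision)
725 → bucket 10
Final buckets:
0: .
1: .
2: .
3: .
4: .
5: .
6: 171 -> 303 -> 567
7: .
8: .
9: .
10: 725

2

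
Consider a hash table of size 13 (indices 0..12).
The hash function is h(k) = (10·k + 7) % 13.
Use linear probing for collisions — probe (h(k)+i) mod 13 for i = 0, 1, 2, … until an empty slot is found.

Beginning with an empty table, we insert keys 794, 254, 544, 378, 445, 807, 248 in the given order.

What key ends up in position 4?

794 hashes to 4; slot 4 is free → place at 4.
254 hashes to 12; slot 12 is free → place at 12.
544 hashes to 0; slot 0 is free → place at 0.
378 hashes to 4; 4 taken → place at 5.
445 hashes to 11; slot 11 is free → place at 11.
807 hashes to 4; 4,5 taken → place at 6.
248 hashes to 4; 4,5,6 taken → place at 7.
Table: [544, -, -, -, 794, 378, 807, 248, -, -, -, 445, 254]

794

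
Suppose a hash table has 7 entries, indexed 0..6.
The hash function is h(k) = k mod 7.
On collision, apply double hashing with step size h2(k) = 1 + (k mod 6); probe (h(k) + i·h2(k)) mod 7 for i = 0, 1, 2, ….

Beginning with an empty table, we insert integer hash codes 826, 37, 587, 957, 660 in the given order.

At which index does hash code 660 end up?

3

Insert 826: h=0, slot 0 empty → index 0.
Insert 37: h=2, slot 2 empty → index 2.
Insert 587: h=6, slot 6 empty → index 6.
Insert 957: h=5, slot 5 empty → index 5.
Insert 660: h=2, h2=1, slot 2 occupied → index 3.
Table: [826, _, 37, 660, _, 957, 587]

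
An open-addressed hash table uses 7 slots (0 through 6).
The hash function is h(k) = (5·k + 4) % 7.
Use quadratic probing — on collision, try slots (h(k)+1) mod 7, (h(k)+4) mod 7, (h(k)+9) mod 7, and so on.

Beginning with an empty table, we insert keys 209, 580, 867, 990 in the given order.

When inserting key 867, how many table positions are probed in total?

3

209 hashes to 6; slot 6 is free => place at 6.
580 hashes to 6; 6 taken => place at 0.
867 hashes to 6; 6,0 taken => place at 3.
990 hashes to 5; slot 5 is free => place at 5.
Table: [580, -, -, 867, -, 990, 209]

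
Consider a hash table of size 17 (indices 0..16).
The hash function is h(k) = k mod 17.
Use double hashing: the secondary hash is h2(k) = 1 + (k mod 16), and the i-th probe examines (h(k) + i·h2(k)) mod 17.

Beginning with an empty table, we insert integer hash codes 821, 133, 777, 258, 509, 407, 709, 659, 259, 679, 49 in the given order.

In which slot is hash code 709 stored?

Insert 821: h=5, slot 5 empty => index 5.
Insert 133: h=14, slot 14 empty => index 14.
Insert 777: h=12, slot 12 empty => index 12.
Insert 258: h=3, slot 3 empty => index 3.
Insert 509: h=16, slot 16 empty => index 16.
Insert 407: h=16, h2=8, slot 16 occupied => index 7.
Insert 709: h=12, h2=6, slot 12 occupied => index 1.
Insert 659: h=13, slot 13 empty => index 13.
Insert 259: h=4, slot 4 empty => index 4.
Insert 679: h=16, h2=8, slots 16,7 occupied => index 15.
Insert 49: h=15, h2=2, slot 15 occupied => index 0.
Table: [49, 709, —, 258, 259, 821, —, 407, —, —, —, —, 777, 659, 133, 679, 509]

1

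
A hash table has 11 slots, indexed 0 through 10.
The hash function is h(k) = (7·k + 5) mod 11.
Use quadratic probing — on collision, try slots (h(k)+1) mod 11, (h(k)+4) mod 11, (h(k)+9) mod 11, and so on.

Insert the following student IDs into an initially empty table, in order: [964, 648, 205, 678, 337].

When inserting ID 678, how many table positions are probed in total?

Insert 964: h=10, slot 10 empty => index 10.
Insert 648: h=9, slot 9 empty => index 9.
Insert 205: h=10, slot 10 occupied => index 0.
Insert 678: h=10, slots 10,0 occupied => index 3.
Insert 337: h=10, slots 10,0,3 occupied => index 8.
Table: [205, ., ., 678, ., ., ., ., 337, 648, 964]

3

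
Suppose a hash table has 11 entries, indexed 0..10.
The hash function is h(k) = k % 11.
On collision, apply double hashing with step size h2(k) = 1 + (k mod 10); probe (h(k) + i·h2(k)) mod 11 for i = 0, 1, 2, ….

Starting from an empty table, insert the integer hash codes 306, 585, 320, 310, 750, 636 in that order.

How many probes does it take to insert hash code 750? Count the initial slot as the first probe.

306 hashes to 9; slot 9 is free -> place at 9.
585 hashes to 2; slot 2 is free -> place at 2.
320 hashes to 1; slot 1 is free -> place at 1.
310 hashes to 2, h2=1; 2 taken -> place at 3.
750 hashes to 2, h2=1; 2,3 taken -> place at 4.
636 hashes to 9, h2=7; 9 taken -> place at 5.
Table: [_, 320, 585, 310, 750, 636, _, _, _, 306, _]

3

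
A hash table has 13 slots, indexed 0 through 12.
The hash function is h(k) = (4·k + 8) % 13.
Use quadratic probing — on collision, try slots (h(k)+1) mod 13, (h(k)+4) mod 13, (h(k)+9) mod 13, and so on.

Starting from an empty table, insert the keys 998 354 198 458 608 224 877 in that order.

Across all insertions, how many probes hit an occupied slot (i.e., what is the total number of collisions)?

998 hashes to 9; slot 9 is free => place at 9.
354 hashes to 7; slot 7 is free => place at 7.
198 hashes to 7; 7 taken => place at 8.
458 hashes to 7; 7,8 taken => place at 11.
608 hashes to 9; 9 taken => place at 10.
224 hashes to 7; 7,8,11 taken => place at 3.
877 hashes to 6; slot 6 is free => place at 6.
Table: [∅, ∅, ∅, 224, ∅, ∅, 877, 354, 198, 998, 608, 458, ∅]

7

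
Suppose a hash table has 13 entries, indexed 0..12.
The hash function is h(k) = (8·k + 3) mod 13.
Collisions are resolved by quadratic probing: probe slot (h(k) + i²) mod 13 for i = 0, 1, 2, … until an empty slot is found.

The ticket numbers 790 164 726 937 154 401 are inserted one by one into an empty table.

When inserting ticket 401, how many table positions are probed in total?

3

790 hashes to 5; slot 5 is free -> place at 5.
164 hashes to 2; slot 2 is free -> place at 2.
726 hashes to 0; slot 0 is free -> place at 0.
937 hashes to 11; slot 11 is free -> place at 11.
154 hashes to 0; 0 taken -> place at 1.
401 hashes to 0; 0,1 taken -> place at 4.
Table: [726, 154, 164, ∅, 401, 790, ∅, ∅, ∅, ∅, ∅, 937, ∅]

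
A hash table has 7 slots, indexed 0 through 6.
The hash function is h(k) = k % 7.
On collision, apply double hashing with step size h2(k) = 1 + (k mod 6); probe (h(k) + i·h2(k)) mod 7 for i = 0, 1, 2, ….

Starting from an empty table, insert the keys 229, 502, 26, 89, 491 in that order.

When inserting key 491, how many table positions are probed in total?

2

229: h=5 → slot 5
502: h=5, h2=5, probe 5,3 → slot 3
26: h=5, h2=3, probe 5,1 → slot 1
89: h=5, h2=6, probe 5,4 → slot 4
491: h=1, h2=6, probe 1,0 → slot 0
Table: [491, 26, —, 502, 89, 229, —]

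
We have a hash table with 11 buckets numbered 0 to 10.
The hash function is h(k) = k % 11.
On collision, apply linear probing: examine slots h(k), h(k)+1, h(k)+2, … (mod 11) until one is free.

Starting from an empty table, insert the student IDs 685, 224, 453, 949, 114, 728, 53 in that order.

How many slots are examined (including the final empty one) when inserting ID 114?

685 hashes to 3; slot 3 is free -> place at 3.
224 hashes to 4; slot 4 is free -> place at 4.
453 hashes to 2; slot 2 is free -> place at 2.
949 hashes to 3; 3,4 taken -> place at 5.
114 hashes to 4; 4,5 taken -> place at 6.
728 hashes to 2; 2,3,4,5,6 taken -> place at 7.
53 hashes to 9; slot 9 is free -> place at 9.
Table: [_, _, 453, 685, 224, 949, 114, 728, _, 53, _]

3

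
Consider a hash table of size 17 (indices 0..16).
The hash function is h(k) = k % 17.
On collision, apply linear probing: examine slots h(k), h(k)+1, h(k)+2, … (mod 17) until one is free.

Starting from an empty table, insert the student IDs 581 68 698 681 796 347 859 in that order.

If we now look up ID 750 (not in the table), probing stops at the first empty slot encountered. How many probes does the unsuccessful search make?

3

581: h=3 → slot 3
68: h=0 → slot 0
698: h=1 → slot 1
681: h=1, probe 1,2 → slot 2
796: h=14 → slot 14
347: h=7 → slot 7
859: h=9 → slot 9
Table: [68, 698, 681, 581, -, -, -, 347, -, 859, -, -, -, -, 796, -, -]
Lookup 750: h=2, probe 2,3,4 → slot 4 empty, not found.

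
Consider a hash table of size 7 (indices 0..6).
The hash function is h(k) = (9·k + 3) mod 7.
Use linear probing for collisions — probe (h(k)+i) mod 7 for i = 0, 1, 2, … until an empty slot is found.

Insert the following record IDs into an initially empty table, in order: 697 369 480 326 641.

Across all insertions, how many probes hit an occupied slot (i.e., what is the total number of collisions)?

697: h=4 → slot 4
369: h=6 → slot 6
480: h=4, probe 4,5 → slot 5
326: h=4, probe 4,5,6,0 → slot 0
641: h=4, probe 4,5,6,0,1 → slot 1
Table: [326, 641, ∅, ∅, 697, 480, 369]

8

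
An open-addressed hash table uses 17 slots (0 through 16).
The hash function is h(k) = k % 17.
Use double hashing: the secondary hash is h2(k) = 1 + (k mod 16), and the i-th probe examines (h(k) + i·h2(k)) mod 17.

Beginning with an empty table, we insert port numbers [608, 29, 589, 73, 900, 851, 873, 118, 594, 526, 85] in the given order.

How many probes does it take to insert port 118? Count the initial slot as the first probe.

4

608: h=13 -> slot 13
29: h=12 -> slot 12
589: h=11 -> slot 11
73: h=5 -> slot 5
900: h=16 -> slot 16
851: h=1 -> slot 1
873: h=6 -> slot 6
118: h=16, h2=7, probe 16,6,13,3 -> slot 3
594: h=16, h2=3, probe 16,2 -> slot 2
526: h=16, h2=15, probe 16,14 -> slot 14
85: h=0 -> slot 0
Table: [85, 851, 594, 118, _, 73, 873, _, _, _, _, 589, 29, 608, 526, _, 900]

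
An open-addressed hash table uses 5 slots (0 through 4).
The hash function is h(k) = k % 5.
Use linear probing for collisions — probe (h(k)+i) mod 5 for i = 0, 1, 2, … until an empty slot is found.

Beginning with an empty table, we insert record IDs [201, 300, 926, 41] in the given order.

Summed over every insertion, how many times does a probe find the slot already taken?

3

201 hashes to 1; slot 1 is free -> place at 1.
300 hashes to 0; slot 0 is free -> place at 0.
926 hashes to 1; 1 taken -> place at 2.
41 hashes to 1; 1,2 taken -> place at 3.
Table: [300, 201, 926, 41, —]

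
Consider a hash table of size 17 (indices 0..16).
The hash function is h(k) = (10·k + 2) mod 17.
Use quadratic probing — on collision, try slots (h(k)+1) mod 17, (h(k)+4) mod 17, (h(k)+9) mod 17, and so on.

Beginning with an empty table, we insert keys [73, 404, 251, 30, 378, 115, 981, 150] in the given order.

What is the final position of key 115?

73: h=1 -> slot 1
404: h=13 -> slot 13
251: h=13, probe 13,14 -> slot 14
30: h=13, probe 13,14,0 -> slot 0
378: h=8 -> slot 8
115: h=13, probe 13,14,0,5 -> slot 5
981: h=3 -> slot 3
150: h=6 -> slot 6
Table: [30, 73, ., 981, ., 115, 150, ., 378, ., ., ., ., 404, 251, ., .]

5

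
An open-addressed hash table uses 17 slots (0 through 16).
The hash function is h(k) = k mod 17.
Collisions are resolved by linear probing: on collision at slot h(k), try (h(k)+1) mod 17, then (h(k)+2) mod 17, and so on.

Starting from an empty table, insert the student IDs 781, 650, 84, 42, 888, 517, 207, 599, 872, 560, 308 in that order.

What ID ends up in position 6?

781: h=16 -> slot 16
650: h=4 -> slot 4
84: h=16, probe 16,0 -> slot 0
42: h=8 -> slot 8
888: h=4, probe 4,5 -> slot 5
517: h=7 -> slot 7
207: h=3 -> slot 3
599: h=4, probe 4,5,6 -> slot 6
872: h=5, probe 5,6,7,8,9 -> slot 9
560: h=16, probe 16,0,1 -> slot 1
308: h=2 -> slot 2
Table: [84, 560, 308, 207, 650, 888, 599, 517, 42, 872, -, -, -, -, -, -, 781]

599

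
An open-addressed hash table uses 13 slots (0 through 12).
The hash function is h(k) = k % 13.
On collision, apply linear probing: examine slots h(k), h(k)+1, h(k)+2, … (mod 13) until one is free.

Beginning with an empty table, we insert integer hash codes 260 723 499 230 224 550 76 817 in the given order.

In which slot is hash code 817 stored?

260 hashes to 0; slot 0 is free → place at 0.
723 hashes to 8; slot 8 is free → place at 8.
499 hashes to 5; slot 5 is free → place at 5.
230 hashes to 9; slot 9 is free → place at 9.
224 hashes to 3; slot 3 is free → place at 3.
550 hashes to 4; slot 4 is free → place at 4.
76 hashes to 11; slot 11 is free → place at 11.
817 hashes to 11; 11 taken → place at 12.
Table: [260, ∅, ∅, 224, 550, 499, ∅, ∅, 723, 230, ∅, 76, 817]

12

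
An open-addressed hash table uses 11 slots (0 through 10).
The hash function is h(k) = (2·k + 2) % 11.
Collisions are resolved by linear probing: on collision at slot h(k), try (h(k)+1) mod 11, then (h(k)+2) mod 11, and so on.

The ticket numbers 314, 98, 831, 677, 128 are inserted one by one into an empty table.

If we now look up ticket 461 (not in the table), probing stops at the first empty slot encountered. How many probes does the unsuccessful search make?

2

Insert 314: h=3, slot 3 empty → index 3.
Insert 98: h=0, slot 0 empty → index 0.
Insert 831: h=3, slot 3 occupied → index 4.
Insert 677: h=3, slots 3,4 occupied → index 5.
Insert 128: h=5, slot 5 occupied → index 6.
Table: [98, ∅, ∅, 314, 831, 677, 128, ∅, ∅, ∅, ∅]
Lookup 461: h=0, probe 0,1 → slot 1 empty, not found.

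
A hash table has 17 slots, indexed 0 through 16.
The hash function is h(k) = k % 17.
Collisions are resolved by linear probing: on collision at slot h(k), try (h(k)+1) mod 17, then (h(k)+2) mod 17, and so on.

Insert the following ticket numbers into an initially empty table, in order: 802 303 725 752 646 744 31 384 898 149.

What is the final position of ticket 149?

802: h=3 → slot 3
303: h=14 → slot 14
725: h=11 → slot 11
752: h=4 → slot 4
646: h=0 → slot 0
744: h=13 → slot 13
31: h=14, probe 14,15 → slot 15
384: h=10 → slot 10
898: h=14, probe 14,15,16 → slot 16
149: h=13, probe 13,14,15,16,0,1 → slot 1
Table: [646, 149, ∅, 802, 752, ∅, ∅, ∅, ∅, ∅, 384, 725, ∅, 744, 303, 31, 898]

1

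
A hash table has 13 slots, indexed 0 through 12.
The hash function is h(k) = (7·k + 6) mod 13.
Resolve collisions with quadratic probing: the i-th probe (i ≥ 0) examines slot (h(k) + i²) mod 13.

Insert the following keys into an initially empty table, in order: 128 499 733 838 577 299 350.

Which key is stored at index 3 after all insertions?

Insert 128: h=5, slot 5 empty -> index 5.
Insert 499: h=2, slot 2 empty -> index 2.
Insert 733: h=2, slot 2 occupied -> index 3.
Insert 838: h=9, slot 9 empty -> index 9.
Insert 577: h=2, slots 2,3 occupied -> index 6.
Insert 299: h=6, slot 6 occupied -> index 7.
Insert 350: h=12, slot 12 empty -> index 12.
Table: [∅, ∅, 499, 733, ∅, 128, 577, 299, ∅, 838, ∅, ∅, 350]

733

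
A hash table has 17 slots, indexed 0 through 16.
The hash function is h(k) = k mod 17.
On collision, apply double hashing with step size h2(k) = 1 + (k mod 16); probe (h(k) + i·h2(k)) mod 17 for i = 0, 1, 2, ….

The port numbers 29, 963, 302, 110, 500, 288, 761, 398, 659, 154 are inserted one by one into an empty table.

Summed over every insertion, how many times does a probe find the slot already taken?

Insert 29: h=12, slot 12 empty => index 12.
Insert 963: h=11, slot 11 empty => index 11.
Insert 302: h=13, slot 13 empty => index 13.
Insert 110: h=8, slot 8 empty => index 8.
Insert 500: h=7, slot 7 empty => index 7.
Insert 288: h=16, slot 16 empty => index 16.
Insert 761: h=13, h2=10, slot 13 occupied => index 6.
Insert 398: h=7, h2=15, slot 7 occupied => index 5.
Insert 659: h=13, h2=4, slot 13 occupied => index 0.
Insert 154: h=1, slot 1 empty => index 1.
Table: [659, 154, -, -, -, 398, 761, 500, 110, -, -, 963, 29, 302, -, -, 288]

3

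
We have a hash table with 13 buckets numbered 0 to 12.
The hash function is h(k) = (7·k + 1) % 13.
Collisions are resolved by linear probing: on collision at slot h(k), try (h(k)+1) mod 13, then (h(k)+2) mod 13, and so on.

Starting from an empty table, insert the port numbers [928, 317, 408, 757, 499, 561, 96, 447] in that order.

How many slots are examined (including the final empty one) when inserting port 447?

928 hashes to 10; slot 10 is free => place at 10.
317 hashes to 10; 10 taken => place at 11.
408 hashes to 10; 10,11 taken => place at 12.
757 hashes to 9; slot 9 is free => place at 9.
499 hashes to 10; 10,11,12 taken => place at 0.
561 hashes to 2; slot 2 is free => place at 2.
96 hashes to 10; 10,11,12,0 taken => place at 1.
447 hashes to 10; 10,11,12,0,1,2 taken => place at 3.
Table: [499, 96, 561, 447, _, _, _, _, _, 757, 928, 317, 408]

7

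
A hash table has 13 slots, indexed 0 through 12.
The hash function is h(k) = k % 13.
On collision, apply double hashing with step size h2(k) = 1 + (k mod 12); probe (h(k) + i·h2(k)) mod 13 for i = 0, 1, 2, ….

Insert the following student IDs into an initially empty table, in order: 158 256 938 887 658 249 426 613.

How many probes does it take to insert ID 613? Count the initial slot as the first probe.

2

158: h=2 → slot 2
256: h=9 → slot 9
938: h=2, h2=3, probe 2,5 → slot 5
887: h=3 → slot 3
658: h=8 → slot 8
249: h=2, h2=10, probe 2,12 → slot 12
426: h=10 → slot 10
613: h=2, h2=2, probe 2,4 → slot 4
Table: [∅, ∅, 158, 887, 613, 938, ∅, ∅, 658, 256, 426, ∅, 249]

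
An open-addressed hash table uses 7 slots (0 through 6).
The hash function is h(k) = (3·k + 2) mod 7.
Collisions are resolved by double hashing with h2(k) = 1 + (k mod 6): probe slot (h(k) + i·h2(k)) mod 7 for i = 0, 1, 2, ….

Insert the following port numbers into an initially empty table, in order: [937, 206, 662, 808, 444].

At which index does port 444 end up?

5

937 hashes to 6; slot 6 is free => place at 6.
206 hashes to 4; slot 4 is free => place at 4.
662 hashes to 0; slot 0 is free => place at 0.
808 hashes to 4, h2=5; 4 taken => place at 2.
444 hashes to 4, h2=1; 4 taken => place at 5.
Table: [662, ., 808, ., 206, 444, 937]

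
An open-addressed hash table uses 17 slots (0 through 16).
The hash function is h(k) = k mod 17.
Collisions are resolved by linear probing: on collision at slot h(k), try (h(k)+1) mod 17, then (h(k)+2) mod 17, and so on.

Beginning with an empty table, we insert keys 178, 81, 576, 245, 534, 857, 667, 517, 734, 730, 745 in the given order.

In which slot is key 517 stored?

11

Insert 178: h=8, slot 8 empty → index 8.
Insert 81: h=13, slot 13 empty → index 13.
Insert 576: h=15, slot 15 empty → index 15.
Insert 245: h=7, slot 7 empty → index 7.
Insert 534: h=7, slots 7,8 occupied → index 9.
Insert 857: h=7, slots 7,8,9 occupied → index 10.
Insert 667: h=4, slot 4 empty → index 4.
Insert 517: h=7, slots 7,8,9,10 occupied → index 11.
Insert 734: h=3, slot 3 empty → index 3.
Insert 730: h=16, slot 16 empty → index 16.
Insert 745: h=14, slot 14 empty → index 14.
Table: [—, —, —, 734, 667, —, —, 245, 178, 534, 857, 517, —, 81, 745, 576, 730]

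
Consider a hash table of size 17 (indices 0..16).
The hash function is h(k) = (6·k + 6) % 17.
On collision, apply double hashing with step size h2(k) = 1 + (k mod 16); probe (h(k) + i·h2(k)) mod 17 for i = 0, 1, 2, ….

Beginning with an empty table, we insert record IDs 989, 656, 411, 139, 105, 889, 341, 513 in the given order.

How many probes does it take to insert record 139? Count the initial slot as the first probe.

Insert 989: h=7, slot 7 empty → index 7.
Insert 656: h=15, slot 15 empty → index 15.
Insert 411: h=7, h2=12, slot 7 occupied → index 2.
Insert 139: h=7, h2=12, slots 7,2 occupied → index 14.
Insert 105: h=7, h2=10, slot 7 occupied → index 0.
Insert 889: h=2, h2=10, slot 2 occupied → index 12.
Insert 341: h=12, h2=6, slot 12 occupied → index 1.
Insert 513: h=7, h2=2, slot 7 occupied → index 9.
Table: [105, 341, 411, _, _, _, _, 989, _, 513, _, _, 889, _, 139, 656, _]

3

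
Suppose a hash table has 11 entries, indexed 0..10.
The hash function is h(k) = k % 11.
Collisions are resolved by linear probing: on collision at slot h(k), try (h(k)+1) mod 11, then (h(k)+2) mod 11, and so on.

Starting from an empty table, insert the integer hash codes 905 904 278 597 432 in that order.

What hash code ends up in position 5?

597

Insert 905: h=3, slot 3 empty -> index 3.
Insert 904: h=2, slot 2 empty -> index 2.
Insert 278: h=3, slot 3 occupied -> index 4.
Insert 597: h=3, slots 3,4 occupied -> index 5.
Insert 432: h=3, slots 3,4,5 occupied -> index 6.
Table: [—, —, 904, 905, 278, 597, 432, —, —, —, —]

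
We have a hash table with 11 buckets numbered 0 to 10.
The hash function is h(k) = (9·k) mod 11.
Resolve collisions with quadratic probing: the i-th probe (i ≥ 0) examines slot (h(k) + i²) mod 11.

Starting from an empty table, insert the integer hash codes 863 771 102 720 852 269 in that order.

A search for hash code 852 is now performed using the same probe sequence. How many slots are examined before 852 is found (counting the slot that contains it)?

4

863: h=1 -> slot 1
771: h=9 -> slot 9
102: h=5 -> slot 5
720: h=1, probe 1,2 -> slot 2
852: h=1, probe 1,2,5,10 -> slot 10
269: h=1, probe 1,2,5,10,6 -> slot 6
Table: [_, 863, 720, _, _, 102, 269, _, _, 771, 852]
Lookup 852: h=1, probe 1,2,5,10 → found at 10.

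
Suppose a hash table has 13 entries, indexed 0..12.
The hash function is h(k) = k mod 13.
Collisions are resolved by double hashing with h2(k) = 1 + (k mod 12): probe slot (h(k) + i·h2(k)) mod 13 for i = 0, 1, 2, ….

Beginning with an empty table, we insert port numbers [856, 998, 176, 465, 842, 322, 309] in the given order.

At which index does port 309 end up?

856: h=11 → slot 11
998: h=10 → slot 10
176: h=7 → slot 7
465: h=10, h2=10, probe 10,7,4 → slot 4
842: h=10, h2=3, probe 10,0 → slot 0
322: h=10, h2=11, probe 10,8 → slot 8
309: h=10, h2=10, probe 10,7,4,1 → slot 1
Table: [842, 309, -, -, 465, -, -, 176, 322, -, 998, 856, -]

1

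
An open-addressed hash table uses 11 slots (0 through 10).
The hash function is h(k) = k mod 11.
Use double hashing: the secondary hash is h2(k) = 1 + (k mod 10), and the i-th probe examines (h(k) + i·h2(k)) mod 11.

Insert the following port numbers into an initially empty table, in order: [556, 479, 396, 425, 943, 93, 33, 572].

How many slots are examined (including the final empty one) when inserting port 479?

556: h=6 => slot 6
479: h=6, h2=10, probe 6,5 => slot 5
396: h=0 => slot 0
425: h=7 => slot 7
943: h=8 => slot 8
93: h=5, h2=4, probe 5,9 => slot 9
33: h=0, h2=4, probe 0,4 => slot 4
572: h=0, h2=3, probe 0,3 => slot 3
Table: [396, _, _, 572, 33, 479, 556, 425, 943, 93, _]

2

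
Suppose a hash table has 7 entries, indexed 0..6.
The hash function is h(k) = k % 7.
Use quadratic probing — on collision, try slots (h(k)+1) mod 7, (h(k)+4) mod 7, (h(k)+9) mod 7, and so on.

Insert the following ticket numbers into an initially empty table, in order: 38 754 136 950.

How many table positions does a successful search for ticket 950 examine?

Insert 38: h=3, slot 3 empty → index 3.
Insert 754: h=5, slot 5 empty → index 5.
Insert 136: h=3, slot 3 occupied → index 4.
Insert 950: h=5, slot 5 occupied → index 6.
Table: [-, -, -, 38, 136, 754, 950]
Lookup 950: h=5, probe 5,6 → found at 6.

2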